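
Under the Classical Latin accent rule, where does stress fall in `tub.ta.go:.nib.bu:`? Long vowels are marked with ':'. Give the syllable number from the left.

Classical Latin: stress the penult if heavy (long vowel or closed), else the antepenult.
Weights: 3 go: H, 4 nib H, 5 bu: H.
The penult (syllable 4, nib) is heavy, so it takes stress.
Stress on syllable 4: tub.ta.go:.ˈnib.bu:.

4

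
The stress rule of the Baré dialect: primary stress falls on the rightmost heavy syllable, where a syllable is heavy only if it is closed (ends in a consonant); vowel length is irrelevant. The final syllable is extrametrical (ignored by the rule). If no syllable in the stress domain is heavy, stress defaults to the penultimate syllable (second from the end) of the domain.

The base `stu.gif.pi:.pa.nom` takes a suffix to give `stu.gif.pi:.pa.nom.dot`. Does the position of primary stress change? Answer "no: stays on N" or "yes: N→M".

yes: 2→5

Base `stu.gif.pi:.pa.nom` (5 syllables):
  The final syllable (5, nom) is extrametrical; the stress domain is syllables 1–4.
  Weights: 1 stu L, 2 gif H, 3 pi: L, 4 pa L.
  Heavy syllables in the domain: 2. The rightmost is syllable 2 (gif).
  → primary stress on syllable 2.
Suffixed `stu.gif.pi:.pa.nom.dot` (6 syllables):
  The final syllable (6, dot) is extrametrical; the stress domain is syllables 1–5.
  Weights: 1 stu L, 2 gif H, 3 pi: L, 4 pa L, 5 nom H.
  Heavy syllables in the domain: 2, 5. The rightmost is syllable 5 (nom).
  → primary stress on syllable 5.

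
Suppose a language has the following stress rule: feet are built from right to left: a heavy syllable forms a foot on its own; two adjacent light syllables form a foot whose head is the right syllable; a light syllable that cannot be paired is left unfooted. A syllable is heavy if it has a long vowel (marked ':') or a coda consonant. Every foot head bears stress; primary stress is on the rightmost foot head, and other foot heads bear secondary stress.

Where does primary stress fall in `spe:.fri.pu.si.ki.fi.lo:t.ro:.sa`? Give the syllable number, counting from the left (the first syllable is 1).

8

Weights: 1 spe: H, 2 fri L, 3 pu L, 4 si L, 5 ki L, 6 fi L, 7 lo:t H, 8 ro: H, 9 sa L.
Parse right to left (heavy = foot alone; LL = one foot; stranded L unfooted): (ˈspe:) fri (pu.ˈsi) (ki.ˈfi) (ˈlo:t) (ˈro:) sa.
Foot heads: 1, 4, 6, 7, 8.
Primary stress on the rightmost head = syllable 8.
Primary stress: syllable 8 → spe:.fri.pu.si.ki.fi.lo:t.ˈro:.sa.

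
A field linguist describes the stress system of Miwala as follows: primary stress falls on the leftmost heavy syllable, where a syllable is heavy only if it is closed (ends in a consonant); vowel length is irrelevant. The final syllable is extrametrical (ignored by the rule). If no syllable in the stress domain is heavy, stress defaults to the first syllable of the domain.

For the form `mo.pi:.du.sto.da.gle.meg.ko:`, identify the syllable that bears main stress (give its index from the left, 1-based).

The final syllable (8, ko:) is extrametrical; the stress domain is syllables 1–7.
Weights: 1 mo L, 2 pi: L, 3 du L, 4 sto L, 5 da L, 6 gle L, 7 meg H.
Heavy syllables in the domain: 7. The leftmost is syllable 7 (meg).
Primary stress: syllable 7 → mo.pi:.du.sto.da.gle.ˈmeg.ko:.

7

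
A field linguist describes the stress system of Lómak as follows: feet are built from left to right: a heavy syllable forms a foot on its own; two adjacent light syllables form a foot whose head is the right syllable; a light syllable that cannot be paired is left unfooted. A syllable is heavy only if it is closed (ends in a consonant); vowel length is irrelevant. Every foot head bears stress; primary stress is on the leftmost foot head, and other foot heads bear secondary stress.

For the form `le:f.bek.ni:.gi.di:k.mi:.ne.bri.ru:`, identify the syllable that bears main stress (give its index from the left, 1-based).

Weights: 1 le:f H, 2 bek H, 3 ni: L, 4 gi L, 5 di:k H, 6 mi: L, 7 ne L, 8 bri L, 9 ru: L.
Parse left to right (heavy = foot alone; LL = one foot; stranded L unfooted): (ˈle:f) (ˈbek) (ni:.ˈgi) (ˈdi:k) (mi:.ˈne) (bri.ˈru:).
Foot heads: 1, 2, 4, 5, 7, 9.
Primary stress on the leftmost head = syllable 1.
Primary stress: syllable 1 → ˈle:f.bek.ni:.gi.di:k.mi:.ne.bri.ru:.

1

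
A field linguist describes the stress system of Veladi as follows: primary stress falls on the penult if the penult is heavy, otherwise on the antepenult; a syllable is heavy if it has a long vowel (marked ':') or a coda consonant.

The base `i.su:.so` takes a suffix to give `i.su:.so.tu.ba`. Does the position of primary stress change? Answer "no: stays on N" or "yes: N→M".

Base `i.su:.so` (3 syllables):
  Weights: 1 i L, 2 su: H, 3 so L.
  The penult (syllable 2, su:) is heavy, so it takes stress.
  → primary stress on syllable 2.
Suffixed `i.su:.so.tu.ba` (5 syllables):
  Weights: 3 so L, 4 tu L, 5 ba L.
  The penult (syllable 4, tu) is light, so stress falls on the antepenult (syllable 3, so).
  → primary stress on syllable 3.

yes: 2→3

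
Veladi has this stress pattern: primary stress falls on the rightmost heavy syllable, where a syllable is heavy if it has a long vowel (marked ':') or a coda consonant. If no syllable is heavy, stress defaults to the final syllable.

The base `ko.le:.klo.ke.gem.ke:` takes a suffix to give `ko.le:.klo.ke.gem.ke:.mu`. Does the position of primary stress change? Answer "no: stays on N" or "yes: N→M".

Base `ko.le:.klo.ke.gem.ke:` (6 syllables):
  Weights: 1 ko L, 2 le: H, 3 klo L, 4 ke L, 5 gem H, 6 ke: H.
  Heavy syllables in the domain: 2, 5, 6. The rightmost is syllable 6 (ke:).
  → primary stress on syllable 6.
Suffixed `ko.le:.klo.ke.gem.ke:.mu` (7 syllables):
  Weights: 1 ko L, 2 le: H, 3 klo L, 4 ke L, 5 gem H, 6 ke: H, 7 mu L.
  Heavy syllables in the domain: 2, 5, 6. The rightmost is syllable 6 (ke:).
  → primary stress on syllable 6.

no: stays on 6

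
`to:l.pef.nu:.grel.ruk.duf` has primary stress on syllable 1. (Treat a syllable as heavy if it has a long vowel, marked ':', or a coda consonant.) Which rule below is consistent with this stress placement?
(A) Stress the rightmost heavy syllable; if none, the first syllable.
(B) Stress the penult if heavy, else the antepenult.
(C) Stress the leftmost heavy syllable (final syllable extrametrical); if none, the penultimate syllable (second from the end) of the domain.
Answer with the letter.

C

Rule A → syllable 6 (observed: 1).
Rule B → syllable 5 (observed: 1).
Rule C → syllable 1 ✓.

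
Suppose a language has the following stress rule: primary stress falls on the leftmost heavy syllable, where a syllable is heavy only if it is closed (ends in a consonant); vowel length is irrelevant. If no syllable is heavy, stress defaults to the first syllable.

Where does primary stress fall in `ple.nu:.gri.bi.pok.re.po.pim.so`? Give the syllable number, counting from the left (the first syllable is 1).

Weights: 1 ple L, 2 nu: L, 3 gri L, 4 bi L, 5 pok H, 6 re L, 7 po L, 8 pim H, 9 so L.
Heavy syllables in the domain: 5, 8. The leftmost is syllable 5 (pok).
Primary stress: syllable 5 → ple.nu:.gri.bi.ˈpok.re.po.pim.so.

5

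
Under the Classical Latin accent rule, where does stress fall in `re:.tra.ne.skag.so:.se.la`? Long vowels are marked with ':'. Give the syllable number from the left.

5

Classical Latin: stress the penult if heavy (long vowel or closed), else the antepenult.
Weights: 5 so: H, 6 se L, 7 la L.
The penult (syllable 6, se) is light, so stress falls on the antepenult (syllable 5, so:).
Stress on syllable 5: re:.tra.ne.skag.ˈso:.se.la.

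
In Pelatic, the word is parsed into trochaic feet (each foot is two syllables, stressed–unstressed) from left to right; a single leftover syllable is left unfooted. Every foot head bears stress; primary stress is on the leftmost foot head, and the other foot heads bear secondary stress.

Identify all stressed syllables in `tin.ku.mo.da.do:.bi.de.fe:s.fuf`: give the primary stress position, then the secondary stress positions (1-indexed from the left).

Parse left to right into trochaic (ˈσσ) feet: (ˈtin.ku) (ˈmo.da) (ˈdo:.bi) (ˈde.fe:s) fuf. Syllable 9 is left unfooted.
Foot heads (stressed positions): 1, 3, 5, 7.
End Rule Leftmost: primary stress on the leftmost head = syllable 1.
Secondary stress on 3, 5, 7: ˈtin.ku.ˌmo.da.ˌdo:.bi.ˌde.fe:s.fuf.

primary 1, secondary 3, 5, 7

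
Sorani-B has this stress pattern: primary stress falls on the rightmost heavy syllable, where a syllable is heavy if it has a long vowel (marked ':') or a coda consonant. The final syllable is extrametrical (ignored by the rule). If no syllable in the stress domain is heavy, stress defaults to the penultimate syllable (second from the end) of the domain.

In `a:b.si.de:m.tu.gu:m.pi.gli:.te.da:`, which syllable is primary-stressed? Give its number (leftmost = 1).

7

The final syllable (9, da:) is extrametrical; the stress domain is syllables 1–8.
Weights: 1 a:b H, 2 si L, 3 de:m H, 4 tu L, 5 gu:m H, 6 pi L, 7 gli: H, 8 te L.
Heavy syllables in the domain: 1, 3, 5, 7. The rightmost is syllable 7 (gli:).
Primary stress: syllable 7 → a:b.si.de:m.tu.gu:m.pi.ˈgli:.te.da:.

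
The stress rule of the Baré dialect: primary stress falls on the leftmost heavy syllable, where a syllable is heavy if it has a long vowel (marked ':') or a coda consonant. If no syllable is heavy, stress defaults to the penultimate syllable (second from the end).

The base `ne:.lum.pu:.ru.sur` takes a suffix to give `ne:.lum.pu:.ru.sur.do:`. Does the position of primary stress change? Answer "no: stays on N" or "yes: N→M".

Base `ne:.lum.pu:.ru.sur` (5 syllables):
  Weights: 1 ne: H, 2 lum H, 3 pu: H, 4 ru L, 5 sur H.
  Heavy syllables in the domain: 1, 2, 3, 5. The leftmost is syllable 1 (ne:).
  → primary stress on syllable 1.
Suffixed `ne:.lum.pu:.ru.sur.do:` (6 syllables):
  Weights: 1 ne: H, 2 lum H, 3 pu: H, 4 ru L, 5 sur H, 6 do: H.
  Heavy syllables in the domain: 1, 2, 3, 5, 6. The leftmost is syllable 1 (ne:).
  → primary stress on syllable 1.

no: stays on 1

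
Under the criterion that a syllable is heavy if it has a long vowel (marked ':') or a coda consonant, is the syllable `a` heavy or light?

light

`a`: short vowel, open (no coda). Short vowel, open → light.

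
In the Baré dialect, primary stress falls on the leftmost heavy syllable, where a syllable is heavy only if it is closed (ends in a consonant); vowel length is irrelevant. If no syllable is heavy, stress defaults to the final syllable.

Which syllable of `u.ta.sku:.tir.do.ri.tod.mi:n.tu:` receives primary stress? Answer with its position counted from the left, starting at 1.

4

Weights: 1 u L, 2 ta L, 3 sku: L, 4 tir H, 5 do L, 6 ri L, 7 tod H, 8 mi:n H, 9 tu: L.
Heavy syllables in the domain: 4, 7, 8. The leftmost is syllable 4 (tir).
Primary stress: syllable 4 → u.ta.sku:.ˈtir.do.ri.tod.mi:n.tu:.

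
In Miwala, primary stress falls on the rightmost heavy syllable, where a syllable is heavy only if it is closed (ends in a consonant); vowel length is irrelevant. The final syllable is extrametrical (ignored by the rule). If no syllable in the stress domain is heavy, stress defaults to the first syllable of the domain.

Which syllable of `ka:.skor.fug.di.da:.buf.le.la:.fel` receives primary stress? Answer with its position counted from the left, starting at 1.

The final syllable (9, fel) is extrametrical; the stress domain is syllables 1–8.
Weights: 1 ka: L, 2 skor H, 3 fug H, 4 di L, 5 da: L, 6 buf H, 7 le L, 8 la: L.
Heavy syllables in the domain: 2, 3, 6. The rightmost is syllable 6 (buf).
Primary stress: syllable 6 → ka:.skor.fug.di.da:.ˈbuf.le.la:.fel.

6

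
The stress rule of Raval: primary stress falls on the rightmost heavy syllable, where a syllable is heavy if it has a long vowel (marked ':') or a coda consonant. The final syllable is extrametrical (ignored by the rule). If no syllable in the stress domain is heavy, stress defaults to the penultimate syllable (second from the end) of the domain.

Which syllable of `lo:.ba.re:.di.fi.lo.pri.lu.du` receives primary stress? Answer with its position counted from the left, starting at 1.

3

The final syllable (9, du) is extrametrical; the stress domain is syllables 1–8.
Weights: 1 lo: H, 2 ba L, 3 re: H, 4 di L, 5 fi L, 6 lo L, 7 pri L, 8 lu L.
Heavy syllables in the domain: 1, 3. The rightmost is syllable 3 (re:).
Primary stress: syllable 3 → lo:.ba.ˈre:.di.fi.lo.pri.lu.du.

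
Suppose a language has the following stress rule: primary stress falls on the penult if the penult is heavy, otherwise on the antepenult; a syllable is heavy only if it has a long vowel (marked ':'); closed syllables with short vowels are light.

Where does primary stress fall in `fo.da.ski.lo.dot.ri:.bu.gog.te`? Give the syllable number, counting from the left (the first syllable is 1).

7

Weights: 7 bu L, 8 gog L, 9 te L.
The penult (syllable 8, gog) is light, so stress falls on the antepenult (syllable 7, bu).
Primary stress: syllable 7 → fo.da.ski.lo.dot.ri:.ˈbu.gog.te.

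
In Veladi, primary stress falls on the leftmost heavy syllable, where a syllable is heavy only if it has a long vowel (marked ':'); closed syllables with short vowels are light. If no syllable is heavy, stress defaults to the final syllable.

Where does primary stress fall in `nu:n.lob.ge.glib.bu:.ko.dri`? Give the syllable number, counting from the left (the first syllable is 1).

1

Weights: 1 nu:n H, 2 lob L, 3 ge L, 4 glib L, 5 bu: H, 6 ko L, 7 dri L.
Heavy syllables in the domain: 1, 5. The leftmost is syllable 1 (nu:n).
Primary stress: syllable 1 → ˈnu:n.lob.ge.glib.bu:.ko.dri.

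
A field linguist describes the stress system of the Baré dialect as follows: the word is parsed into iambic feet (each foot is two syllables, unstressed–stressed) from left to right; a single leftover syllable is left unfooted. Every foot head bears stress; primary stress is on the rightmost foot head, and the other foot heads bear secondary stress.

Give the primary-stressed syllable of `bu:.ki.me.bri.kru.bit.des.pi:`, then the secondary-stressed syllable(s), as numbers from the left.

Parse left to right into iambic (σˈσ) feet: (bu:.ˈki) (me.ˈbri) (kru.ˈbit) (des.ˈpi:).
Foot heads (stressed positions): 2, 4, 6, 8.
End Rule Rightmost: primary stress on the rightmost head = syllable 8.
Secondary stress on 2, 4, 6: bu:.ˌki.me.ˌbri.kru.ˌbit.des.ˈpi:.

primary 8, secondary 2, 4, 6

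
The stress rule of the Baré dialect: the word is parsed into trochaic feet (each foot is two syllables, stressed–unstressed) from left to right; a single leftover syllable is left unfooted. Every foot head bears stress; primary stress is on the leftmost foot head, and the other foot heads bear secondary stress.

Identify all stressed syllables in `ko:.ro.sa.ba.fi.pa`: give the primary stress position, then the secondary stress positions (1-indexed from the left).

primary 1, secondary 3, 5

Parse left to right into trochaic (ˈσσ) feet: (ˈko:.ro) (ˈsa.ba) (ˈfi.pa).
Foot heads (stressed positions): 1, 3, 5.
End Rule Leftmost: primary stress on the leftmost head = syllable 1.
Secondary stress on 3, 5: ˈko:.ro.ˌsa.ba.ˌfi.pa.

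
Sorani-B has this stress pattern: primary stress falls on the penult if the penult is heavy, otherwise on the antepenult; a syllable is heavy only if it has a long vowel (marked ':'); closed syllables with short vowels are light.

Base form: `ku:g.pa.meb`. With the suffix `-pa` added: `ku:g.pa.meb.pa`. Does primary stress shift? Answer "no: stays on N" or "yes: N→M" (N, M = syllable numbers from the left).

Base `ku:g.pa.meb` (3 syllables):
  Weights: 1 ku:g H, 2 pa L, 3 meb L.
  The penult (syllable 2, pa) is light, so stress falls on the antepenult (syllable 1, ku:g).
  → primary stress on syllable 1.
Suffixed `ku:g.pa.meb.pa` (4 syllables):
  Weights: 2 pa L, 3 meb L, 4 pa L.
  The penult (syllable 3, meb) is light, so stress falls on the antepenult (syllable 2, pa).
  → primary stress on syllable 2.

yes: 1→2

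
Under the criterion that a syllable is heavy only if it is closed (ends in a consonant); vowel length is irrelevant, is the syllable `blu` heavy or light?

`blu`: short vowel, open (no coda). Open (no coda) → light.

light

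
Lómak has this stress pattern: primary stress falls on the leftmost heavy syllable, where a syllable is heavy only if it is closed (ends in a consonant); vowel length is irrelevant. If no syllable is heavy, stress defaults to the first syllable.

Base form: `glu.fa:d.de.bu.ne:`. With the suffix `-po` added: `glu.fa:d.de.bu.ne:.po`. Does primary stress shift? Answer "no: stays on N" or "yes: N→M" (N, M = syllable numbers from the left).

Base `glu.fa:d.de.bu.ne:` (5 syllables):
  Weights: 1 glu L, 2 fa:d H, 3 de L, 4 bu L, 5 ne: L.
  Heavy syllables in the domain: 2. The leftmost is syllable 2 (fa:d).
  → primary stress on syllable 2.
Suffixed `glu.fa:d.de.bu.ne:.po` (6 syllables):
  Weights: 1 glu L, 2 fa:d H, 3 de L, 4 bu L, 5 ne: L, 6 po L.
  Heavy syllables in the domain: 2. The leftmost is syllable 2 (fa:d).
  → primary stress on syllable 2.

no: stays on 2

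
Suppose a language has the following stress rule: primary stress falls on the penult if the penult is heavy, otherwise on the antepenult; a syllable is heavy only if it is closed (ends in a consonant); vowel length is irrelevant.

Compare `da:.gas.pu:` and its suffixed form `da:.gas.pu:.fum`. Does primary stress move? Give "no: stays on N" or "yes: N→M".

no: stays on 2

Base `da:.gas.pu:` (3 syllables):
  Weights: 1 da: L, 2 gas H, 3 pu: L.
  The penult (syllable 2, gas) is heavy, so it takes stress.
  → primary stress on syllable 2.
Suffixed `da:.gas.pu:.fum` (4 syllables):
  Weights: 2 gas H, 3 pu: L, 4 fum H.
  The penult (syllable 3, pu:) is light, so stress falls on the antepenult (syllable 2, gas).
  → primary stress on syllable 2.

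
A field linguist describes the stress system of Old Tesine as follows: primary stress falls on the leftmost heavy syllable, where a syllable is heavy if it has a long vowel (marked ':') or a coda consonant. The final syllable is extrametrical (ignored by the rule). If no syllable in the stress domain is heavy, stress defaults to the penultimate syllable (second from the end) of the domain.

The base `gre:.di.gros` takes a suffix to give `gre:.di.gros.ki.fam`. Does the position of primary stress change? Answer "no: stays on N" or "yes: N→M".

no: stays on 1

Base `gre:.di.gros` (3 syllables):
  The final syllable (3, gros) is extrametrical; the stress domain is syllables 1–2.
  Weights: 1 gre: H, 2 di L.
  Heavy syllables in the domain: 1. The leftmost is syllable 1 (gre:).
  → primary stress on syllable 1.
Suffixed `gre:.di.gros.ki.fam` (5 syllables):
  The final syllable (5, fam) is extrametrical; the stress domain is syllables 1–4.
  Weights: 1 gre: H, 2 di L, 3 gros H, 4 ki L.
  Heavy syllables in the domain: 1, 3. The leftmost is syllable 1 (gre:).
  → primary stress on syllable 1.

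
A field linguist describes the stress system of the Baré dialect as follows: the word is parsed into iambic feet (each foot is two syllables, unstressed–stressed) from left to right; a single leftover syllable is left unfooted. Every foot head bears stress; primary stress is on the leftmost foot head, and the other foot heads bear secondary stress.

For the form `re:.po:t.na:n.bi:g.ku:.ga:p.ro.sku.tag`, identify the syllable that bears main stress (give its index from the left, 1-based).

2

Parse left to right into iambic (σˈσ) feet: (re:.ˈpo:t) (na:n.ˈbi:g) (ku:.ˈga:p) (ro.ˈsku) tag. Syllable 9 is left unfooted.
Foot heads (stressed positions): 2, 4, 6, 8.
End Rule Leftmost: primary stress on the leftmost head = syllable 2.
Primary stress: syllable 2 → re:.ˈpo:t.na:n.bi:g.ku:.ga:p.ro.sku.tag.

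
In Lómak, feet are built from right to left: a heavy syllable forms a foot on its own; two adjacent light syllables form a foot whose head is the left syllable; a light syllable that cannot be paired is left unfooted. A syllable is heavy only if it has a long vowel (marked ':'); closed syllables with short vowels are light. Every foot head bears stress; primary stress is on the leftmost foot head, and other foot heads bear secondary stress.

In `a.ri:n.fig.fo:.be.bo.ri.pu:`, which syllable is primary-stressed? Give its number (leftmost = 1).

2

Weights: 1 a L, 2 ri:n H, 3 fig L, 4 fo: H, 5 be L, 6 bo L, 7 ri L, 8 pu: H.
Parse right to left (heavy = foot alone; LL = one foot; stranded L unfooted): a (ˈri:n) fig (ˈfo:) be (ˈbo.ri) (ˈpu:).
Foot heads: 2, 4, 6, 8.
Primary stress on the leftmost head = syllable 2.
Primary stress: syllable 2 → a.ˈri:n.fig.fo:.be.bo.ri.pu:.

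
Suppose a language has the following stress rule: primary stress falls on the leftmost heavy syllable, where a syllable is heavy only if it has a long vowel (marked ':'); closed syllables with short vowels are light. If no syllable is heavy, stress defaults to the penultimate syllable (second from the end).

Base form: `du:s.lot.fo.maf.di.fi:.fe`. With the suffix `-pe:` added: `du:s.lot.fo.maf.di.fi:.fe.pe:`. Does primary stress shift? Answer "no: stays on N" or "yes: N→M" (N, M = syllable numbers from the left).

Base `du:s.lot.fo.maf.di.fi:.fe` (7 syllables):
  Weights: 1 du:s H, 2 lot L, 3 fo L, 4 maf L, 5 di L, 6 fi: H, 7 fe L.
  Heavy syllables in the domain: 1, 6. The leftmost is syllable 1 (du:s).
  → primary stress on syllable 1.
Suffixed `du:s.lot.fo.maf.di.fi:.fe.pe:` (8 syllables):
  Weights: 1 du:s H, 2 lot L, 3 fo L, 4 maf L, 5 di L, 6 fi: H, 7 fe L, 8 pe: H.
  Heavy syllables in the domain: 1, 6, 8. The leftmost is syllable 1 (du:s).
  → primary stress on syllable 1.

no: stays on 1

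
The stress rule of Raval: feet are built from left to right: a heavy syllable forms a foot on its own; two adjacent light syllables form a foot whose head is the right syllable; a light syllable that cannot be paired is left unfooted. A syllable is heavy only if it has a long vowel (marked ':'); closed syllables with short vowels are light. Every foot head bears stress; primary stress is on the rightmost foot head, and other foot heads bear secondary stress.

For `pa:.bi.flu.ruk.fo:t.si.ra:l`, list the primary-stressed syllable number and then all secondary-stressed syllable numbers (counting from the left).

primary 7, secondary 1, 3, 5

Weights: 1 pa: H, 2 bi L, 3 flu L, 4 ruk L, 5 fo:t H, 6 si L, 7 ra:l H.
Parse left to right (heavy = foot alone; LL = one foot; stranded L unfooted): (ˈpa:) (bi.ˈflu) ruk (ˈfo:t) si (ˈra:l).
Foot heads: 1, 3, 5, 7.
Primary stress on the rightmost head = syllable 7.
Secondary stress on 1, 3, 5: ˌpa:.bi.ˌflu.ruk.ˌfo:t.si.ˈra:l.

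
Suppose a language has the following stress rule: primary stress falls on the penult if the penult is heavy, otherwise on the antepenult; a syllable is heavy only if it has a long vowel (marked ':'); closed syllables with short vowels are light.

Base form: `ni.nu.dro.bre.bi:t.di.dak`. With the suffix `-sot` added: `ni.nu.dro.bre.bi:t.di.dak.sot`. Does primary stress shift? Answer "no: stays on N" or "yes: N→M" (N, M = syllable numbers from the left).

yes: 5→6

Base `ni.nu.dro.bre.bi:t.di.dak` (7 syllables):
  Weights: 5 bi:t H, 6 di L, 7 dak L.
  The penult (syllable 6, di) is light, so stress falls on the antepenult (syllable 5, bi:t).
  → primary stress on syllable 5.
Suffixed `ni.nu.dro.bre.bi:t.di.dak.sot` (8 syllables):
  Weights: 6 di L, 7 dak L, 8 sot L.
  The penult (syllable 7, dak) is light, so stress falls on the antepenult (syllable 6, di).
  → primary stress on syllable 6.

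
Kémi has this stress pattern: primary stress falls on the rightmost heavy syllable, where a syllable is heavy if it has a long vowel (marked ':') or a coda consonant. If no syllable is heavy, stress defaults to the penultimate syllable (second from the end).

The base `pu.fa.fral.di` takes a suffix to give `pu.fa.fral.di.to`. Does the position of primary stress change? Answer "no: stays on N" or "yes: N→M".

Base `pu.fa.fral.di` (4 syllables):
  Weights: 1 pu L, 2 fa L, 3 fral H, 4 di L.
  Heavy syllables in the domain: 3. The rightmost is syllable 3 (fral).
  → primary stress on syllable 3.
Suffixed `pu.fa.fral.di.to` (5 syllables):
  Weights: 1 pu L, 2 fa L, 3 fral H, 4 di L, 5 to L.
  Heavy syllables in the domain: 3. The rightmost is syllable 3 (fral).
  → primary stress on syllable 3.

no: stays on 3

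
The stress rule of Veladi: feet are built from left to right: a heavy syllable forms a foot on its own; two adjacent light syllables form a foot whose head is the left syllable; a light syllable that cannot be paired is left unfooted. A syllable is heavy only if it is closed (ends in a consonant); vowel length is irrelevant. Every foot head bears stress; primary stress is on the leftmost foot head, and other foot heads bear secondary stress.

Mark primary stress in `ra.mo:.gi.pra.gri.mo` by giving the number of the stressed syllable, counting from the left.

1

Weights: 1 ra L, 2 mo: L, 3 gi L, 4 pra L, 5 gri L, 6 mo L.
Parse left to right (heavy = foot alone; LL = one foot; stranded L unfooted): (ˈra.mo:) (ˈgi.pra) (ˈgri.mo).
Foot heads: 1, 3, 5.
Primary stress on the leftmost head = syllable 1.
Primary stress: syllable 1 → ˈra.mo:.gi.pra.gri.mo.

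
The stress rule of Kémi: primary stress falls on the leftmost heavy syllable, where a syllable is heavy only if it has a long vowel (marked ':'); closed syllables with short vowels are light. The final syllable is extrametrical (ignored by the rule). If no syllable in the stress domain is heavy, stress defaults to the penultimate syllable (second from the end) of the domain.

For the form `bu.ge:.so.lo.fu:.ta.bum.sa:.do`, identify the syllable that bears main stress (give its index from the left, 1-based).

The final syllable (9, do) is extrametrical; the stress domain is syllables 1–8.
Weights: 1 bu L, 2 ge: H, 3 so L, 4 lo L, 5 fu: H, 6 ta L, 7 bum L, 8 sa: H.
Heavy syllables in the domain: 2, 5, 8. The leftmost is syllable 2 (ge:).
Primary stress: syllable 2 → bu.ˈge:.so.lo.fu:.ta.bum.sa:.do.

2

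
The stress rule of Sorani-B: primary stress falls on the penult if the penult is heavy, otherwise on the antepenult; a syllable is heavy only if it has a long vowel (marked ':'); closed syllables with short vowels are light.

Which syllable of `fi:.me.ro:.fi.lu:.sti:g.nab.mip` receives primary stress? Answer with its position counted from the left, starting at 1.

Weights: 6 sti:g H, 7 nab L, 8 mip L.
The penult (syllable 7, nab) is light, so stress falls on the antepenult (syllable 6, sti:g).
Primary stress: syllable 6 → fi:.me.ro:.fi.lu:.ˈsti:g.nab.mip.

6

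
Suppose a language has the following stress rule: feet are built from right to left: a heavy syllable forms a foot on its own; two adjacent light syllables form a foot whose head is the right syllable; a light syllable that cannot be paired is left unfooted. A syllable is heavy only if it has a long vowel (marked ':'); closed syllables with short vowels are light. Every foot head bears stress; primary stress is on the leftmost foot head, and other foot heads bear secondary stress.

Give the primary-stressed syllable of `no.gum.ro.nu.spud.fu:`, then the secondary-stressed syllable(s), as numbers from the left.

primary 3, secondary 5, 6

Weights: 1 no L, 2 gum L, 3 ro L, 4 nu L, 5 spud L, 6 fu: H.
Parse right to left (heavy = foot alone; LL = one foot; stranded L unfooted): no (gum.ˈro) (nu.ˈspud) (ˈfu:).
Foot heads: 3, 5, 6.
Primary stress on the leftmost head = syllable 3.
Secondary stress on 5, 6: no.gum.ˈro.nu.ˌspud.ˌfu:.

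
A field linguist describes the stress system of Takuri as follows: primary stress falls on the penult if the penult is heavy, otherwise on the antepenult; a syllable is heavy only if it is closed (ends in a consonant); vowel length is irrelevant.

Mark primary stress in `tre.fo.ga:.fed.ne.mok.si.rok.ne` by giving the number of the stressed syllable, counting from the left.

Weights: 7 si L, 8 rok H, 9 ne L.
The penult (syllable 8, rok) is heavy, so it takes stress.
Primary stress: syllable 8 → tre.fo.ga:.fed.ne.mok.si.ˈrok.ne.

8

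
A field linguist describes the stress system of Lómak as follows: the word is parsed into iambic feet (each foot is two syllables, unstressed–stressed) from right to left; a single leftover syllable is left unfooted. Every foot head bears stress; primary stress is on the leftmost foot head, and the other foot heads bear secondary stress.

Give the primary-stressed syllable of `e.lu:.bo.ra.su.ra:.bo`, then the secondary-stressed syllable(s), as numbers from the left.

Parse right to left into iambic (σˈσ) feet: e (lu:.ˈbo) (ra.ˈsu) (ra:.ˈbo). Syllable 1 is left unfooted.
Foot heads (stressed positions): 3, 5, 7.
End Rule Leftmost: primary stress on the leftmost head = syllable 3.
Secondary stress on 5, 7: e.lu:.ˈbo.ra.ˌsu.ra:.ˌbo.

primary 3, secondary 5, 7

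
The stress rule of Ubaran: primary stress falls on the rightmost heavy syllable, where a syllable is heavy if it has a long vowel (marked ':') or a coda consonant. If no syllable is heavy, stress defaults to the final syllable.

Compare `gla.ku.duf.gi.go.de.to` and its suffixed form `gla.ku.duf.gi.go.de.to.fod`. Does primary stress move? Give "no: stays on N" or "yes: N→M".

yes: 3→8

Base `gla.ku.duf.gi.go.de.to` (7 syllables):
  Weights: 1 gla L, 2 ku L, 3 duf H, 4 gi L, 5 go L, 6 de L, 7 to L.
  Heavy syllables in the domain: 3. The rightmost is syllable 3 (duf).
  → primary stress on syllable 3.
Suffixed `gla.ku.duf.gi.go.de.to.fod` (8 syllables):
  Weights: 1 gla L, 2 ku L, 3 duf H, 4 gi L, 5 go L, 6 de L, 7 to L, 8 fod H.
  Heavy syllables in the domain: 3, 8. The rightmost is syllable 8 (fod).
  → primary stress on syllable 8.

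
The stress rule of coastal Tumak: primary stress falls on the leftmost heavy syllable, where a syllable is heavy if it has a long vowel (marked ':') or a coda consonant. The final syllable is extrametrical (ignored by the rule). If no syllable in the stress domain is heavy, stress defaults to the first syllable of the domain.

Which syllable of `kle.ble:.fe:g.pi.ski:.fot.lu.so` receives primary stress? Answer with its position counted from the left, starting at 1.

The final syllable (8, so) is extrametrical; the stress domain is syllables 1–7.
Weights: 1 kle L, 2 ble: H, 3 fe:g H, 4 pi L, 5 ski: H, 6 fot H, 7 lu L.
Heavy syllables in the domain: 2, 3, 5, 6. The leftmost is syllable 2 (ble:).
Primary stress: syllable 2 → kle.ˈble:.fe:g.pi.ski:.fot.lu.so.

2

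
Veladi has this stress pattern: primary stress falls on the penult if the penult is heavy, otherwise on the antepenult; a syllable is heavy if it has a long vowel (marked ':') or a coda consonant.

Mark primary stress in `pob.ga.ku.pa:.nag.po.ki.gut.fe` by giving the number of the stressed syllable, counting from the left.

Weights: 7 ki L, 8 gut H, 9 fe L.
The penult (syllable 8, gut) is heavy, so it takes stress.
Primary stress: syllable 8 → pob.ga.ku.pa:.nag.po.ki.ˈgut.fe.

8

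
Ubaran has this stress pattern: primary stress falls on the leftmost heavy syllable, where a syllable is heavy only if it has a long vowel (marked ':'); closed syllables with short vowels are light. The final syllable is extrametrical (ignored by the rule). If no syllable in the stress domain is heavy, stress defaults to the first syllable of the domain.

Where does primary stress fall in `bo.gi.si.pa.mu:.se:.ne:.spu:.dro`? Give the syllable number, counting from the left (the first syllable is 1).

5

The final syllable (9, dro) is extrametrical; the stress domain is syllables 1–8.
Weights: 1 bo L, 2 gi L, 3 si L, 4 pa L, 5 mu: H, 6 se: H, 7 ne: H, 8 spu: H.
Heavy syllables in the domain: 5, 6, 7, 8. The leftmost is syllable 5 (mu:).
Primary stress: syllable 5 → bo.gi.si.pa.ˈmu:.se:.ne:.spu:.dro.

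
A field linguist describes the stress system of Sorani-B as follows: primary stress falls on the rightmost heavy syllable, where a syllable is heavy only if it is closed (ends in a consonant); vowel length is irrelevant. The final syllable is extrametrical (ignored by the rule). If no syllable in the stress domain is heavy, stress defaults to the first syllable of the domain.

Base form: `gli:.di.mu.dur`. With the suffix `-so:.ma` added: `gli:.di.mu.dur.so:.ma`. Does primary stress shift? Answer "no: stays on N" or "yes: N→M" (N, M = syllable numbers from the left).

yes: 1→4

Base `gli:.di.mu.dur` (4 syllables):
  The final syllable (4, dur) is extrametrical; the stress domain is syllables 1–3.
  Weights: 1 gli: L, 2 di L, 3 mu L.
  No heavy syllable in the domain; default to the first syllable of the domain = syllable 1.
  → primary stress on syllable 1.
Suffixed `gli:.di.mu.dur.so:.ma` (6 syllables):
  The final syllable (6, ma) is extrametrical; the stress domain is syllables 1–5.
  Weights: 1 gli: L, 2 di L, 3 mu L, 4 dur H, 5 so: L.
  Heavy syllables in the domain: 4. The rightmost is syllable 4 (dur).
  → primary stress on syllable 4.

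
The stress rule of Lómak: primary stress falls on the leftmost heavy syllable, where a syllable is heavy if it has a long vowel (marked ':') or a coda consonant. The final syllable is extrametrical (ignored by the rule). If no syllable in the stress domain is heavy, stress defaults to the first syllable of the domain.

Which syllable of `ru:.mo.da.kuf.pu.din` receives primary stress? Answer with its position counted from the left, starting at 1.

The final syllable (6, din) is extrametrical; the stress domain is syllables 1–5.
Weights: 1 ru: H, 2 mo L, 3 da L, 4 kuf H, 5 pu L.
Heavy syllables in the domain: 1, 4. The leftmost is syllable 1 (ru:).
Primary stress: syllable 1 → ˈru:.mo.da.kuf.pu.din.

1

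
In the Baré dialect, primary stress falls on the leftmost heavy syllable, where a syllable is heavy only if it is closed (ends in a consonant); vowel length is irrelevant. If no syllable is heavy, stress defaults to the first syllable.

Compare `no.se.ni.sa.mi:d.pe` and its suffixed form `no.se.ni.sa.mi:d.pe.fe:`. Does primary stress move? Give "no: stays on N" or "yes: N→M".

no: stays on 5

Base `no.se.ni.sa.mi:d.pe` (6 syllables):
  Weights: 1 no L, 2 se L, 3 ni L, 4 sa L, 5 mi:d H, 6 pe L.
  Heavy syllables in the domain: 5. The leftmost is syllable 5 (mi:d).
  → primary stress on syllable 5.
Suffixed `no.se.ni.sa.mi:d.pe.fe:` (7 syllables):
  Weights: 1 no L, 2 se L, 3 ni L, 4 sa L, 5 mi:d H, 6 pe L, 7 fe: L.
  Heavy syllables in the domain: 5. The leftmost is syllable 5 (mi:d).
  → primary stress on syllable 5.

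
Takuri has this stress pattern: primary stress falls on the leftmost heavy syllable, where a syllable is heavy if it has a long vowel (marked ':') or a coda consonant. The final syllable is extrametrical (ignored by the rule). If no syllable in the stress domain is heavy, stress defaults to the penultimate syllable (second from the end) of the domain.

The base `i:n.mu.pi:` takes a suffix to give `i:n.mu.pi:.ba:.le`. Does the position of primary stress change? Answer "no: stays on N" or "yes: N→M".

no: stays on 1

Base `i:n.mu.pi:` (3 syllables):
  The final syllable (3, pi:) is extrametrical; the stress domain is syllables 1–2.
  Weights: 1 i:n H, 2 mu L.
  Heavy syllables in the domain: 1. The leftmost is syllable 1 (i:n).
  → primary stress on syllable 1.
Suffixed `i:n.mu.pi:.ba:.le` (5 syllables):
  The final syllable (5, le) is extrametrical; the stress domain is syllables 1–4.
  Weights: 1 i:n H, 2 mu L, 3 pi: H, 4 ba: H.
  Heavy syllables in the domain: 1, 3, 4. The leftmost is syllable 1 (i:n).
  → primary stress on syllable 1.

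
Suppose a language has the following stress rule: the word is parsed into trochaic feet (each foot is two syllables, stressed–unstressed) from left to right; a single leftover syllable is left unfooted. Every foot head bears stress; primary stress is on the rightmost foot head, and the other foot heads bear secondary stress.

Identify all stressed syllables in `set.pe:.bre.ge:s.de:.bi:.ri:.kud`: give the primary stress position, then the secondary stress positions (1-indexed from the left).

primary 7, secondary 1, 3, 5

Parse left to right into trochaic (ˈσσ) feet: (ˈset.pe:) (ˈbre.ge:s) (ˈde:.bi:) (ˈri:.kud).
Foot heads (stressed positions): 1, 3, 5, 7.
End Rule Rightmost: primary stress on the rightmost head = syllable 7.
Secondary stress on 1, 3, 5: ˌset.pe:.ˌbre.ge:s.ˌde:.bi:.ˈri:.kud.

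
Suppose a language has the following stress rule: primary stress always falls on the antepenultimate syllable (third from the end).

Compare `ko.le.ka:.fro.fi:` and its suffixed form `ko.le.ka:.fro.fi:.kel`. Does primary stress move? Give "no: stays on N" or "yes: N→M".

Base `ko.le.ka:.fro.fi:` (5 syllables):
  The word has 5 syllables; the antepenultimate syllable (third from the end) is syllable 3 (ka:).
  → primary stress on syllable 3.
Suffixed `ko.le.ka:.fro.fi:.kel` (6 syllables):
  The word has 6 syllables; the antepenultimate syllable (third from the end) is syllable 4 (fro).
  → primary stress on syllable 4.

yes: 3→4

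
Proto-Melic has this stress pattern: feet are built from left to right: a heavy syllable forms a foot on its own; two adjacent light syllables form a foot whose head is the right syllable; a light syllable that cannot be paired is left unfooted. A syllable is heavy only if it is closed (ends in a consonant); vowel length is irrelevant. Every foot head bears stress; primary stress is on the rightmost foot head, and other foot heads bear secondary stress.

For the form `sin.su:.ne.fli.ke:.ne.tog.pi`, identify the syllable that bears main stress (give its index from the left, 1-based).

7

Weights: 1 sin H, 2 su: L, 3 ne L, 4 fli L, 5 ke: L, 6 ne L, 7 tog H, 8 pi L.
Parse left to right (heavy = foot alone; LL = one foot; stranded L unfooted): (ˈsin) (su:.ˈne) (fli.ˈke:) ne (ˈtog) pi.
Foot heads: 1, 3, 5, 7.
Primary stress on the rightmost head = syllable 7.
Primary stress: syllable 7 → sin.su:.ne.fli.ke:.ne.ˈtog.pi.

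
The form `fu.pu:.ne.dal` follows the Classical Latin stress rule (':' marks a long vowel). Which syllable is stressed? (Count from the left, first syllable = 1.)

2

Classical Latin: stress the penult if heavy (long vowel or closed), else the antepenult.
Weights: 2 pu: H, 3 ne L, 4 dal H.
The penult (syllable 3, ne) is light, so stress falls on the antepenult (syllable 2, pu:).
Stress on syllable 2: fu.ˈpu:.ne.dal.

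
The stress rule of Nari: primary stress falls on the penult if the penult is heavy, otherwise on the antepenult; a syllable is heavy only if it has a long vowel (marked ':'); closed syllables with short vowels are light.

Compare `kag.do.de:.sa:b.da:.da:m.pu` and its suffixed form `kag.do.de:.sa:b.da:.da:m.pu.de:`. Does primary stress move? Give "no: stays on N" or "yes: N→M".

no: stays on 6

Base `kag.do.de:.sa:b.da:.da:m.pu` (7 syllables):
  Weights: 5 da: H, 6 da:m H, 7 pu L.
  The penult (syllable 6, da:m) is heavy, so it takes stress.
  → primary stress on syllable 6.
Suffixed `kag.do.de:.sa:b.da:.da:m.pu.de:` (8 syllables):
  Weights: 6 da:m H, 7 pu L, 8 de: H.
  The penult (syllable 7, pu) is light, so stress falls on the antepenult (syllable 6, da:m).
  → primary stress on syllable 6.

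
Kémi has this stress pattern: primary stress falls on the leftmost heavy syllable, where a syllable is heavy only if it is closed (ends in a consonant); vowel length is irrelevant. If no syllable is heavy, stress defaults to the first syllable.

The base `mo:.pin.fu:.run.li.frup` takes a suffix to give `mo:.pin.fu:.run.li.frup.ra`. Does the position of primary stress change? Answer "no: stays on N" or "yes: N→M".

no: stays on 2

Base `mo:.pin.fu:.run.li.frup` (6 syllables):
  Weights: 1 mo: L, 2 pin H, 3 fu: L, 4 run H, 5 li L, 6 frup H.
  Heavy syllables in the domain: 2, 4, 6. The leftmost is syllable 2 (pin).
  → primary stress on syllable 2.
Suffixed `mo:.pin.fu:.run.li.frup.ra` (7 syllables):
  Weights: 1 mo: L, 2 pin H, 3 fu: L, 4 run H, 5 li L, 6 frup H, 7 ra L.
  Heavy syllables in the domain: 2, 4, 6. The leftmost is syllable 2 (pin).
  → primary stress on syllable 2.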